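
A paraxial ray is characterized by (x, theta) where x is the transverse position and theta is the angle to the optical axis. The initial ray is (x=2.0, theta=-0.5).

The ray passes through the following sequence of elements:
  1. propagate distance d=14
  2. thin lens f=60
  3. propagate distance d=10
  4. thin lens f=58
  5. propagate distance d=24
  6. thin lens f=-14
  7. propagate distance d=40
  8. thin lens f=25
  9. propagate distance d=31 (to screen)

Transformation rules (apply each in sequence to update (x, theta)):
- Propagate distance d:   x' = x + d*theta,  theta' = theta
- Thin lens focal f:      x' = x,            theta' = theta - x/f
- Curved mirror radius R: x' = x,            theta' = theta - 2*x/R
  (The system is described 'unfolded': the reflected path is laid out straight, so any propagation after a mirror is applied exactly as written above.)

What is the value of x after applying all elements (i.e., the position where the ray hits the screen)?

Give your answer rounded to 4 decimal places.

Initial: x=2.0000 theta=-0.5000
After 1 (propagate distance d=14): x=-5.0000 theta=-0.5000
After 2 (thin lens f=60): x=-5.0000 theta=-5/12 (≈-0.4167)
After 3 (propagate distance d=10): x=-55/6 (≈-9.1667) theta=-5/12 (≈-0.4167)
After 4 (thin lens f=58): x=-55/6 (≈-9.1667) theta=-15/58 (≈-0.2586)
After 5 (propagate distance d=24): x=-2675/174 (≈-15.3736) theta=-15/58 (≈-0.2586)
After 6 (thin lens f=-14): x=-2675/174 (≈-15.3736) theta=-3305/2436 (≈-1.3567)
After 7 (propagate distance d=40): x=-975/14 (≈-69.6429) theta=-3305/2436 (≈-1.3567)
After 8 (thin lens f=25): x=-975/14 (≈-69.6429) theta=3481/2436 (≈1.4290)
After 9 (propagate distance d=31 (to screen)): x=-61739/2436 (≈-25.3444) theta=3481/2436 (≈1.4290)
Rounded to 4 decimal places: x = -25.3444

Answer: -25.3444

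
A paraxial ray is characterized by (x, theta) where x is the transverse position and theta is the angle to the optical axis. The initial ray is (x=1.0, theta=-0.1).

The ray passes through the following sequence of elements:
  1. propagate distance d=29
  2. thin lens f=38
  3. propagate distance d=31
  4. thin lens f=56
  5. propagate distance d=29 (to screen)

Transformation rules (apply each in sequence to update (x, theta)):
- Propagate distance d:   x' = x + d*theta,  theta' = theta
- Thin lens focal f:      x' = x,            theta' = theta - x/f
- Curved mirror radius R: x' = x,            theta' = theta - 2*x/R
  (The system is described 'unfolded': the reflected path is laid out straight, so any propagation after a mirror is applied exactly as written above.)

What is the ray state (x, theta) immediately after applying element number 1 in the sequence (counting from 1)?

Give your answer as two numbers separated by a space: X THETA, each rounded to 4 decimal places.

Initial: x=1.0000 theta=-0.1000
After 1 (propagate distance d=29): x=-1.9000 theta=-0.1000
Rounded to 4 decimal places: x = -1.9000, theta = -0.1000

Answer: -1.9000 -0.1000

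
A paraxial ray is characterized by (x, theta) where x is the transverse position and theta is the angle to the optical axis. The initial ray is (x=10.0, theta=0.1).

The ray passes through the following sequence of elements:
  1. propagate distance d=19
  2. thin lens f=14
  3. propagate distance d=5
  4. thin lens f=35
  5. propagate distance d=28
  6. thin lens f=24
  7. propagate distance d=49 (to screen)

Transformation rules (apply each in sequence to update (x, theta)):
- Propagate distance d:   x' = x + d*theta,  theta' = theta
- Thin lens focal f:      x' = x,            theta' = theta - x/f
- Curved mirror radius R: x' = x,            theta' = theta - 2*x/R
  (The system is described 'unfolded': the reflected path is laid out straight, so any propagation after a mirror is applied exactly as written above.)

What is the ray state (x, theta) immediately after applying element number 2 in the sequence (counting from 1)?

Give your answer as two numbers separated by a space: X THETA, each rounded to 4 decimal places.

Answer: 11.9000 -0.7500

Derivation:
Initial: x=10.0000 theta=0.1000
After 1 (propagate distance d=19): x=11.9000 theta=0.1000
After 2 (thin lens f=14): x=11.9000 theta=-0.7500
Rounded to 4 decimal places: x = 11.9000, theta = -0.7500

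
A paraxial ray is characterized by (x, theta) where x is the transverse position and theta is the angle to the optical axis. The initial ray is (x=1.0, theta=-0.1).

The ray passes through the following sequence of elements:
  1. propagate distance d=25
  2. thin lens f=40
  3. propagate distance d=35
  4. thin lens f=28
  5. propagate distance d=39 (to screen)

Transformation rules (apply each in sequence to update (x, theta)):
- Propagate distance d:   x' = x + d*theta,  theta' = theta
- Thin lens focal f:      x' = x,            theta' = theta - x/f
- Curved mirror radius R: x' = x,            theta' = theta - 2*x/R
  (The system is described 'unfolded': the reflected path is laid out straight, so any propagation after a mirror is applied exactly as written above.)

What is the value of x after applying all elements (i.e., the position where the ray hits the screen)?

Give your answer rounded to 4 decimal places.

Answer: -0.9888

Derivation:
Initial: x=1.0000 theta=-0.1000
After 1 (propagate distance d=25): x=-1.5000 theta=-0.1000
After 2 (thin lens f=40): x=-1.5000 theta=-0.0625
After 3 (propagate distance d=35): x=-3.6875 theta=-0.0625
After 4 (thin lens f=28): x=-3.6875 theta=31/448 (≈0.0692)
After 5 (propagate distance d=39 (to screen)): x=-443/448 (≈-0.9888) theta=31/448 (≈0.0692)
Rounded to 4 decimal places: x = -0.9888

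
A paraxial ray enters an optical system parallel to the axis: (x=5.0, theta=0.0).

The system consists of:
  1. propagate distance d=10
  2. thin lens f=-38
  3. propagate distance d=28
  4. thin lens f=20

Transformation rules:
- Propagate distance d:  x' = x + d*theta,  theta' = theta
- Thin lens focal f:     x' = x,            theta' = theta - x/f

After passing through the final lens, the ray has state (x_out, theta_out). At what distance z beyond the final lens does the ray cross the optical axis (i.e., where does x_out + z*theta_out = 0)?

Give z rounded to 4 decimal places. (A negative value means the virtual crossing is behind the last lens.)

Initial: x=5.0000 theta=0.0000
After 1 (propagate distance d=10): x=5.0000 theta=0.0000
After 2 (thin lens f=-38): x=5.0000 theta=5/38 (≈0.1316)
After 3 (propagate distance d=28): x=165/19 (≈8.6842) theta=5/38 (≈0.1316)
After 4 (thin lens f=20): x=165/19 (≈8.6842) theta=-23/76 (≈-0.3026)
z_focus = -x_out/theta_out = -(165/19)/(-23/76) = 660/23 ≈ 28.6957
Rounded to 4 decimal places: z = 28.6957

Answer: 28.6957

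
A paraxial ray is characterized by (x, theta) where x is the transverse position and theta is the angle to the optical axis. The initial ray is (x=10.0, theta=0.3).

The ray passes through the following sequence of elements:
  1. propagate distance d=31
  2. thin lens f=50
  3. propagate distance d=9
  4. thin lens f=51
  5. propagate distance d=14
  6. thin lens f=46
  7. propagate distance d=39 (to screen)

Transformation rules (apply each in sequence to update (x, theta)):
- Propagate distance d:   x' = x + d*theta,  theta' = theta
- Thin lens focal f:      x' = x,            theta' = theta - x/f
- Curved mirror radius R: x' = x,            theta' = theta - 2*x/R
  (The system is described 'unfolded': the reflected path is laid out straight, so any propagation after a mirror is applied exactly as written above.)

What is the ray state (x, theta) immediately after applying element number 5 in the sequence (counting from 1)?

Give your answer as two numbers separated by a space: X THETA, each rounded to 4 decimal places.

Answer: 12.2364 -0.4493

Derivation:
Initial: x=10.0000 theta=0.3000
After 1 (propagate distance d=31): x=19.3000 theta=0.3000
After 2 (thin lens f=50): x=19.3000 theta=-0.0860
After 3 (propagate distance d=9): x=18.5260 theta=-0.0860
After 4 (thin lens f=51): x=18.5260 theta=-2864/6375 (≈-0.4493)
After 5 (propagate distance d=14): x=312029/25500 (≈12.2364) theta=-2864/6375 (≈-0.4493)
Rounded to 4 decimal places: x = 12.2364, theta = -0.4493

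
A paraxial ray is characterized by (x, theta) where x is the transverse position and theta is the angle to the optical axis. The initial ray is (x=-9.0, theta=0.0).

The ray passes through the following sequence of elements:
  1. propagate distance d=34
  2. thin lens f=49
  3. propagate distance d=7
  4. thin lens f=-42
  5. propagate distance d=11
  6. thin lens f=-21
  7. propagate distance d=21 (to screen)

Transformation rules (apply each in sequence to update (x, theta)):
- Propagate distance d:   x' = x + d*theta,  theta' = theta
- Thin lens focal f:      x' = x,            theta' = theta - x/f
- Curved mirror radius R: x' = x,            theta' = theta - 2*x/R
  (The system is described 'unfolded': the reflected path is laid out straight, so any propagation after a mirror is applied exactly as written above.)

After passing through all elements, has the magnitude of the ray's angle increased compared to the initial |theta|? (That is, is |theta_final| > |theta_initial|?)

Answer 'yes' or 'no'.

Answer: yes

Derivation:
Initial: x=-9.0000 theta=0.0000
After 1 (propagate distance d=34): x=-9.0000 theta=0.0000
After 2 (thin lens f=49): x=-9.0000 theta=9/49 (≈0.1837)
After 3 (propagate distance d=7): x=-54/7 (≈-7.7143) theta=9/49 (≈0.1837)
After 4 (thin lens f=-42): x=-54/7 (≈-7.7143) theta=0.0000
After 5 (propagate distance d=11): x=-54/7 (≈-7.7143) theta=0.0000
After 6 (thin lens f=-21): x=-54/7 (≈-7.7143) theta=-18/49 (≈-0.3673)
After 7 (propagate distance d=21 (to screen)): x=-108/7 (≈-15.4286) theta=-18/49 (≈-0.3673)
|theta_initial|=0.0000 |theta_final|=18/49 (≈0.3673) -> increased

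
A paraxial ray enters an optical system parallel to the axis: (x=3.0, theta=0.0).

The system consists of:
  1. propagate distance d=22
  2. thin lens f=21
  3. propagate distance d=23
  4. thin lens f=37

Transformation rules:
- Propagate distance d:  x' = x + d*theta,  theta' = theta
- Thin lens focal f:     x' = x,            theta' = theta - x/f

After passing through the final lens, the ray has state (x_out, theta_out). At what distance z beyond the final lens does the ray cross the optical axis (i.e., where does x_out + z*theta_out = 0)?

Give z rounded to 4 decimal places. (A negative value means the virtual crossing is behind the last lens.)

Initial: x=3.0000 theta=0.0000
After 1 (propagate distance d=22): x=3.0000 theta=0.0000
After 2 (thin lens f=21): x=3.0000 theta=-1/7 (≈-0.1429)
After 3 (propagate distance d=23): x=-2/7 (≈-0.2857) theta=-1/7 (≈-0.1429)
After 4 (thin lens f=37): x=-2/7 (≈-0.2857) theta=-5/37 (≈-0.1351)
z_focus = -x_out/theta_out = -(-2/7)/(-5/37) = -74/35 ≈ -2.1143
Rounded to 4 decimal places: z = -2.1143

Answer: -2.1143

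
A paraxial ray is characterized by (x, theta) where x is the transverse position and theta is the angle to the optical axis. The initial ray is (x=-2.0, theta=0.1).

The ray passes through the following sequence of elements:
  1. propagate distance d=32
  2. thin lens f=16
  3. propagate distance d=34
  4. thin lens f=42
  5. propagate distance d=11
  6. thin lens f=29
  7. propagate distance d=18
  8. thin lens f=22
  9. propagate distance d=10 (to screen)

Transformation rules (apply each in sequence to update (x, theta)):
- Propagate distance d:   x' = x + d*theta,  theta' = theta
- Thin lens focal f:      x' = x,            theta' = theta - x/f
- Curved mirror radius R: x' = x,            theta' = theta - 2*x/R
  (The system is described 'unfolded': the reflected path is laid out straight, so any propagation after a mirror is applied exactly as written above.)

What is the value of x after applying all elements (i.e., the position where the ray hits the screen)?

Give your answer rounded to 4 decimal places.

Answer: -0.7185

Derivation:
Initial: x=-2.0000 theta=0.1000
After 1 (propagate distance d=32): x=1.2000 theta=0.1000
After 2 (thin lens f=16): x=1.2000 theta=0.0250
After 3 (propagate distance d=34): x=2.0500 theta=0.0250
After 4 (thin lens f=42): x=2.0500 theta=-1/42 (≈-0.0238)
After 5 (propagate distance d=11): x=751/420 (≈1.7881) theta=-1/42 (≈-0.0238)
After 6 (thin lens f=29): x=751/420 (≈1.7881) theta=-347/4060 (≈-0.0855)
After 7 (propagate distance d=18): x=3041/12180 (≈0.2497) theta=-347/4060 (≈-0.0855)
After 8 (thin lens f=22): x=3041/12180 (≈0.2497) theta=-25943/267960 (≈-0.0968)
After 9 (propagate distance d=10 (to screen)): x=-1146/1595 (≈-0.7185) theta=-25943/267960 (≈-0.0968)
Rounded to 4 decimal places: x = -0.7185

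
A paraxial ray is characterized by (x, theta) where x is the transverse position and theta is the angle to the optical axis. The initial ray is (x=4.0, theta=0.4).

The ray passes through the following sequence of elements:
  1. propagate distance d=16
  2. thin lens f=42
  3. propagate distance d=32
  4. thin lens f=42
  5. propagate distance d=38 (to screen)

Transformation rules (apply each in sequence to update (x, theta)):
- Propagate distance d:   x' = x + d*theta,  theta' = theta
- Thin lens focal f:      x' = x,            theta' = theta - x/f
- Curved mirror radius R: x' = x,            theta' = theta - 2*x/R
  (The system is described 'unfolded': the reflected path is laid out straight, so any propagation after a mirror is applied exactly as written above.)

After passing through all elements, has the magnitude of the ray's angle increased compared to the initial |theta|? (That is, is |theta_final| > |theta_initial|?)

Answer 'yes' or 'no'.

Answer: no

Derivation:
Initial: x=4.0000 theta=0.4000
After 1 (propagate distance d=16): x=10.4000 theta=0.4000
After 2 (thin lens f=42): x=10.4000 theta=16/105 (≈0.1524)
After 3 (propagate distance d=32): x=1604/105 (≈15.2762) theta=16/105 (≈0.1524)
After 4 (thin lens f=42): x=1604/105 (≈15.2762) theta=-466/2205 (≈-0.2113)
After 5 (propagate distance d=38 (to screen)): x=15976/2205 (≈7.2454) theta=-466/2205 (≈-0.2113)
|theta_initial|=0.4000 |theta_final|=466/2205 (≈0.2113) -> not increased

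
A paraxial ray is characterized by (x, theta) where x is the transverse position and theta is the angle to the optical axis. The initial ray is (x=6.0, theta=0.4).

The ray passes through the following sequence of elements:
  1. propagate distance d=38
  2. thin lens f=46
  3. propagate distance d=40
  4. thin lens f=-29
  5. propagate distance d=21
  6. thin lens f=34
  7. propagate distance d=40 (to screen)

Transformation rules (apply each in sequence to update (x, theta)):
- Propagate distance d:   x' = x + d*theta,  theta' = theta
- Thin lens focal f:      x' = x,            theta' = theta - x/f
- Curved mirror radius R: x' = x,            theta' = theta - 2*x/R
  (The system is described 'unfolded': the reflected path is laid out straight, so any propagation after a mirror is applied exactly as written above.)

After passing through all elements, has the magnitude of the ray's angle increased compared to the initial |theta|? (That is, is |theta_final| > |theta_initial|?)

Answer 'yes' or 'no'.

Answer: no

Derivation:
Initial: x=6.0000 theta=0.4000
After 1 (propagate distance d=38): x=21.2000 theta=0.4000
After 2 (thin lens f=46): x=21.2000 theta=-7/115 (≈-0.0609)
After 3 (propagate distance d=40): x=2158/115 (≈18.7652) theta=-7/115 (≈-0.0609)
After 4 (thin lens f=-29): x=2158/115 (≈18.7652) theta=17/29 (≈0.5862)
After 5 (propagate distance d=21): x=103637/3335 (≈31.0756) theta=17/29 (≈0.5862)
After 6 (thin lens f=34): x=103637/3335 (≈31.0756) theta=-37167/113390 (≈-0.3278)
After 7 (propagate distance d=40 (to screen)): x=1018489/56695 (≈17.9644) theta=-37167/113390 (≈-0.3278)
|theta_initial|=0.4000 |theta_final|=37167/113390 (≈0.3278) -> not increased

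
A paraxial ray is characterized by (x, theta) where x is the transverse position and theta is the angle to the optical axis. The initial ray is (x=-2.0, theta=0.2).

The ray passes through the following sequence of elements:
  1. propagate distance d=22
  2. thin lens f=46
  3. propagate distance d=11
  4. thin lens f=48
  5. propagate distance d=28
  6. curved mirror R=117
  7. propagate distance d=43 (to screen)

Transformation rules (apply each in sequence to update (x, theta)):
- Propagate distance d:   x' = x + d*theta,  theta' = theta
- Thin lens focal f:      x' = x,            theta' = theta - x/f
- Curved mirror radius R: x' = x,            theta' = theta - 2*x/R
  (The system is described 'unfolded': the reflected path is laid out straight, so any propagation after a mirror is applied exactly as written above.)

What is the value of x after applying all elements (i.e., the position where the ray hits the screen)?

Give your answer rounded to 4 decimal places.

Answer: 4.2910

Derivation:
Initial: x=-2.0000 theta=0.2000
After 1 (propagate distance d=22): x=2.4000 theta=0.2000
After 2 (thin lens f=46): x=2.4000 theta=17/115 (≈0.1478)
After 3 (propagate distance d=11): x=463/115 (≈4.0261) theta=17/115 (≈0.1478)
After 4 (thin lens f=48): x=463/115 (≈4.0261) theta=353/5520 (≈0.0639)
After 5 (propagate distance d=28): x=349/60 (≈5.8167) theta=353/5520 (≈0.0639)
After 6 (curved mirror R=117): x=349/60 (≈5.8167) theta=-4583/129168 (≈-0.0355)
After 7 (propagate distance d=43 (to screen)): x=2771291/645840 (≈4.2910) theta=-4583/129168 (≈-0.0355)
Rounded to 4 decimal places: x = 4.2910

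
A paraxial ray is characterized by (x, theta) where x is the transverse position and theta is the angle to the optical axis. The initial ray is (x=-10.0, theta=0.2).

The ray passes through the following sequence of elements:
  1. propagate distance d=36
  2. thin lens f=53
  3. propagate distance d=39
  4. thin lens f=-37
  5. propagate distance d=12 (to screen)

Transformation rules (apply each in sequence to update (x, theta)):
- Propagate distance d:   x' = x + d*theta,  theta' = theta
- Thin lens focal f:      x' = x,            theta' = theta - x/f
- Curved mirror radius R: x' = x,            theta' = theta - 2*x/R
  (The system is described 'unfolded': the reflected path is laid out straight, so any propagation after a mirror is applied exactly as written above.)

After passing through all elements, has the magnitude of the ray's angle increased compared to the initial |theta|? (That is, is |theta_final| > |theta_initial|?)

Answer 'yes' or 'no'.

Initial: x=-10.0000 theta=0.2000
After 1 (propagate distance d=36): x=-2.8000 theta=0.2000
After 2 (thin lens f=53): x=-2.8000 theta=67/265 (≈0.2528)
After 3 (propagate distance d=39): x=1871/265 (≈7.0604) theta=67/265 (≈0.2528)
After 4 (thin lens f=-37): x=1871/265 (≈7.0604) theta=870/1961 (≈0.4437)
After 5 (propagate distance d=12 (to screen)): x=121427/9805 (≈12.3842) theta=870/1961 (≈0.4437)
|theta_initial|=0.2000 |theta_final|=870/1961 (≈0.4437) -> increased

Answer: yes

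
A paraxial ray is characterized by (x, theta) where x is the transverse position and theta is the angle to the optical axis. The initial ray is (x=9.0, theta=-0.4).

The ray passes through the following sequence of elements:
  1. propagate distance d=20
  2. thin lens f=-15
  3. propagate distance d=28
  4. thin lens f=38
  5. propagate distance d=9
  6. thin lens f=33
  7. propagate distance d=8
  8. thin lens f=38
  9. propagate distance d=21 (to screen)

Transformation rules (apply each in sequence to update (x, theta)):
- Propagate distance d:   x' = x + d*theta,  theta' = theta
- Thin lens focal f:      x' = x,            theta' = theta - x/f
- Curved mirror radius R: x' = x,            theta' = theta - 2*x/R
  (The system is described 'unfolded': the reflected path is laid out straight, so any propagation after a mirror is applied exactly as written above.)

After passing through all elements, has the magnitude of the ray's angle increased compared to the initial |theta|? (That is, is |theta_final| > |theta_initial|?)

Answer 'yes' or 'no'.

Initial: x=9.0000 theta=-0.4000
After 1 (propagate distance d=20): x=1.0000 theta=-0.4000
After 2 (thin lens f=-15): x=1.0000 theta=-1/3 (≈-0.3333)
After 3 (propagate distance d=28): x=-25/3 (≈-8.3333) theta=-1/3 (≈-0.3333)
After 4 (thin lens f=38): x=-25/3 (≈-8.3333) theta=-13/114 (≈-0.1140)
After 5 (propagate distance d=9): x=-1067/114 (≈-9.3596) theta=-13/114 (≈-0.1140)
After 6 (thin lens f=33): x=-1067/114 (≈-9.3596) theta=29/171 (≈0.1696)
After 7 (propagate distance d=8): x=-2737/342 (≈-8.0029) theta=29/171 (≈0.1696)
After 8 (thin lens f=38): x=-2737/342 (≈-8.0029) theta=549/1444 (≈0.3802)
After 9 (propagate distance d=21 (to screen)): x=-245/12996 (≈-0.0189) theta=549/1444 (≈0.3802)
|theta_initial|=0.4000 |theta_final|=549/1444 (≈0.3802) -> not increased

Answer: no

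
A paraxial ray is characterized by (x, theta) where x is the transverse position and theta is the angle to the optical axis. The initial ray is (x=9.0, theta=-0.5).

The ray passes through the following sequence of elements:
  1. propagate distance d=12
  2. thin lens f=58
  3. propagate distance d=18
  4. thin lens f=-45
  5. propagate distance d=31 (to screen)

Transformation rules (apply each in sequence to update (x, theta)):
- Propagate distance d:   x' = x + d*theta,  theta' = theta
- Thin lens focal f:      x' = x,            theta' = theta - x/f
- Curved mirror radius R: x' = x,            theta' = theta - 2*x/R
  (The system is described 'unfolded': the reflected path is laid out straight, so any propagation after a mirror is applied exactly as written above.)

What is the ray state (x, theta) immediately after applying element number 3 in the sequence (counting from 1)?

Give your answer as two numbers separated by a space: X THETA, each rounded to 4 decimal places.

Answer: -6.9310 -0.5517

Derivation:
Initial: x=9.0000 theta=-0.5000
After 1 (propagate distance d=12): x=3.0000 theta=-0.5000
After 2 (thin lens f=58): x=3.0000 theta=-16/29 (≈-0.5517)
After 3 (propagate distance d=18): x=-201/29 (≈-6.9310) theta=-16/29 (≈-0.5517)
Rounded to 4 decimal places: x = -6.9310, theta = -0.5517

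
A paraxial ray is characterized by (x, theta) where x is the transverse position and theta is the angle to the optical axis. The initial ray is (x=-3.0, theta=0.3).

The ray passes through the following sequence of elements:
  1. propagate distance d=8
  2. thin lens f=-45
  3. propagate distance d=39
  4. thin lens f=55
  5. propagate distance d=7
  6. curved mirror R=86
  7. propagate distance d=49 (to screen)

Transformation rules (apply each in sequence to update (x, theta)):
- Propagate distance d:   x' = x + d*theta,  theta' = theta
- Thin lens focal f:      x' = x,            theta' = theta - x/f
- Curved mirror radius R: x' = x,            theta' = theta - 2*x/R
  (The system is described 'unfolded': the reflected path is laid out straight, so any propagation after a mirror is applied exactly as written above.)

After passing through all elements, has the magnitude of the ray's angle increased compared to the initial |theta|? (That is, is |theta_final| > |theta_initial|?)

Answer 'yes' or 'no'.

Answer: no

Derivation:
Initial: x=-3.0000 theta=0.3000
After 1 (propagate distance d=8): x=-0.6000 theta=0.3000
After 2 (thin lens f=-45): x=-0.6000 theta=43/150 (≈0.2867)
After 3 (propagate distance d=39): x=10.5800 theta=43/150 (≈0.2867)
After 4 (thin lens f=55): x=10.5800 theta=389/4125 (≈0.0943)
After 5 (propagate distance d=7): x=92731/8250 (≈11.2401) theta=389/4125 (≈0.0943)
After 6 (curved mirror R=86): x=92731/8250 (≈11.2401) theta=-19759/118250 (≈-0.1671)
After 7 (propagate distance d=49 (to screen)): x=108286/35475 (≈3.0525) theta=-19759/118250 (≈-0.1671)
|theta_initial|=0.3000 |theta_final|=19759/118250 (≈0.1671) -> not increased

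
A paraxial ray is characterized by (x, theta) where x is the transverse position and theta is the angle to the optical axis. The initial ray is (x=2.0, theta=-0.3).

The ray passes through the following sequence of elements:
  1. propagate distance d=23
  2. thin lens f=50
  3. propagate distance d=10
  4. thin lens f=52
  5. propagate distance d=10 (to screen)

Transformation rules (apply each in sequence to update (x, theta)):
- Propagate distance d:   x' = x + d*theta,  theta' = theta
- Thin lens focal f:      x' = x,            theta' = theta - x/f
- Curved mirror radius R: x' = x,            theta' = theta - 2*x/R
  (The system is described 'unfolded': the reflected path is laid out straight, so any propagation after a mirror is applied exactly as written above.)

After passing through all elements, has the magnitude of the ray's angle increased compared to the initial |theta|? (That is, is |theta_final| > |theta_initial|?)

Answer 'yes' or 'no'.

Answer: no

Derivation:
Initial: x=2.0000 theta=-0.3000
After 1 (propagate distance d=23): x=-4.9000 theta=-0.3000
After 2 (thin lens f=50): x=-4.9000 theta=-0.2020
After 3 (propagate distance d=10): x=-6.9200 theta=-0.2020
After 4 (thin lens f=52): x=-6.9200 theta=-112/1625 (≈-0.0689)
After 5 (propagate distance d=10 (to screen)): x=-2473/325 (≈-7.6092) theta=-112/1625 (≈-0.0689)
|theta_initial|=0.3000 |theta_final|=112/1625 (≈0.0689) -> not increased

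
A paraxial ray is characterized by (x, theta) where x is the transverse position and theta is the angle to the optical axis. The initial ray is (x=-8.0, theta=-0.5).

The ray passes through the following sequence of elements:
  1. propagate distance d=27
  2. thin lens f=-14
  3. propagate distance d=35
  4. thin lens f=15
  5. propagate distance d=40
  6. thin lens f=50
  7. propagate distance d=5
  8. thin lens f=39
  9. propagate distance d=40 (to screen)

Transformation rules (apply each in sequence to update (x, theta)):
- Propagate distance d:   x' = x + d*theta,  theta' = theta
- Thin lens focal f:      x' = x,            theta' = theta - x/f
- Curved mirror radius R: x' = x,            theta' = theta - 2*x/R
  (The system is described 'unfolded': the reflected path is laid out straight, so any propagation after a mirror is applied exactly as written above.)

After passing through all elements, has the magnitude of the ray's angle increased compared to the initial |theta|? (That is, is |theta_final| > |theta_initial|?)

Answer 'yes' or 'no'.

Initial: x=-8.0000 theta=-0.5000
After 1 (propagate distance d=27): x=-21.5000 theta=-0.5000
After 2 (thin lens f=-14): x=-21.5000 theta=-57/28 (≈-2.0357)
After 3 (propagate distance d=35): x=-92.7500 theta=-57/28 (≈-2.0357)
After 4 (thin lens f=15): x=-92.7500 theta=871/210 (≈4.1476)
After 5 (propagate distance d=40): x=6145/84 (≈73.1548) theta=871/210 (≈4.1476)
After 6 (thin lens f=50): x=6145/84 (≈73.1548) theta=451/168 (≈2.6845)
After 7 (propagate distance d=5): x=14545/168 (≈86.5774) theta=451/168 (≈2.6845)
After 8 (thin lens f=39): x=14545/168 (≈86.5774) theta=761/1638 (≈0.4646)
After 9 (propagate distance d=40 (to screen)): x=689015/6552 (≈105.1610) theta=761/1638 (≈0.4646)
|theta_initial|=0.5000 |theta_final|=761/1638 (≈0.4646) -> not increased

Answer: no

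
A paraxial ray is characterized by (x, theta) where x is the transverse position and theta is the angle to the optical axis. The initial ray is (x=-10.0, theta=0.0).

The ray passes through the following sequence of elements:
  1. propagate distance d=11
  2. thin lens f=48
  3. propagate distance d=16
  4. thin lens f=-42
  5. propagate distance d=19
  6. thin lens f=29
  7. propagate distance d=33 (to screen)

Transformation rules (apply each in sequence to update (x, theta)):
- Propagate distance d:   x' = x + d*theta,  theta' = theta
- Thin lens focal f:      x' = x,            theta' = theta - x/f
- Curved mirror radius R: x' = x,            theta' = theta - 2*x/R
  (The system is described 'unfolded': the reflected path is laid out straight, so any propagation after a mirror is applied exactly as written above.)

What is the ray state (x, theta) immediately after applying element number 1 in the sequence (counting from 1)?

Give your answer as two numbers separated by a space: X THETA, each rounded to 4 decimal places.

Answer: -10.0000 0.0000

Derivation:
Initial: x=-10.0000 theta=0.0000
After 1 (propagate distance d=11): x=-10.0000 theta=0.0000
Rounded to 4 decimal places: x = -10.0000, theta = 0.0000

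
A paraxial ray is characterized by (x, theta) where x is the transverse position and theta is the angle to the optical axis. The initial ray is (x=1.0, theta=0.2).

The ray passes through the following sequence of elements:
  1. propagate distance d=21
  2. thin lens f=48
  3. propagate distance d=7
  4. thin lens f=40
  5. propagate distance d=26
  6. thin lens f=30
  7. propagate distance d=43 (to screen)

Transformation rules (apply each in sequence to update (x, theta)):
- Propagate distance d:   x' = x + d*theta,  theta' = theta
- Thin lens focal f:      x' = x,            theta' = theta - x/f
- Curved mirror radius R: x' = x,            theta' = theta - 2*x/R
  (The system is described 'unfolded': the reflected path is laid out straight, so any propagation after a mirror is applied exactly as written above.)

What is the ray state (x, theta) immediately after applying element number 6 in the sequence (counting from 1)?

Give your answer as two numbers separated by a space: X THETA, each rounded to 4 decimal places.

Answer: 4.4279 -0.2020

Derivation:
Initial: x=1.0000 theta=0.2000
After 1 (propagate distance d=21): x=5.2000 theta=0.2000
After 2 (thin lens f=48): x=5.2000 theta=11/120 (≈0.0917)
After 3 (propagate distance d=7): x=701/120 (≈5.8417) theta=11/120 (≈0.0917)
After 4 (thin lens f=40): x=701/120 (≈5.8417) theta=-87/1600 (≈-0.0544)
After 5 (propagate distance d=26): x=10627/2400 (≈4.4279) theta=-87/1600 (≈-0.0544)
After 6 (thin lens f=30): x=10627/2400 (≈4.4279) theta=-7271/36000 (≈-0.2020)
Rounded to 4 decimal places: x = 4.4279, theta = -0.2020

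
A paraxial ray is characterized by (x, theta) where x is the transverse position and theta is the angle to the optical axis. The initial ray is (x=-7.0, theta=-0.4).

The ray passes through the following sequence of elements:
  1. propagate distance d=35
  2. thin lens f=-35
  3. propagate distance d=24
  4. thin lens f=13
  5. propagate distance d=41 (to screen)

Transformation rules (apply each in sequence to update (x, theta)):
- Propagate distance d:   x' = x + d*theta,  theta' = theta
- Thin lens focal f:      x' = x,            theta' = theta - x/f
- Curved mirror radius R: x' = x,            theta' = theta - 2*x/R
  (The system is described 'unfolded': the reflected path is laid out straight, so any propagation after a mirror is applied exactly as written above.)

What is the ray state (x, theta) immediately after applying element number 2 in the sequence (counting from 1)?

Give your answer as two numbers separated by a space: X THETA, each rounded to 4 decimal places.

Initial: x=-7.0000 theta=-0.4000
After 1 (propagate distance d=35): x=-21.0000 theta=-0.4000
After 2 (thin lens f=-35): x=-21.0000 theta=-1.0000
Rounded to 4 decimal places: x = -21.0000, theta = -1.0000

Answer: -21.0000 -1.0000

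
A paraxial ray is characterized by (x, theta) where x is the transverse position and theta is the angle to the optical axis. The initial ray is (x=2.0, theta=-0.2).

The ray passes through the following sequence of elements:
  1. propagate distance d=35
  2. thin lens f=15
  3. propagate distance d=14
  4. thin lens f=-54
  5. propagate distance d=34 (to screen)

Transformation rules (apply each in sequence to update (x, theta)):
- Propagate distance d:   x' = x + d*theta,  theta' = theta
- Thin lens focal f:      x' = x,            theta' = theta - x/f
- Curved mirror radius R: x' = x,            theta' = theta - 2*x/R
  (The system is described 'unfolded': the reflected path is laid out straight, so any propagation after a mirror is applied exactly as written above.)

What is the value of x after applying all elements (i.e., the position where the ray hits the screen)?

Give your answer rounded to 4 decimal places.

Answer: -0.5728

Derivation:
Initial: x=2.0000 theta=-0.2000
After 1 (propagate distance d=35): x=-5.0000 theta=-0.2000
After 2 (thin lens f=15): x=-5.0000 theta=2/15 (≈0.1333)
After 3 (propagate distance d=14): x=-47/15 (≈-3.1333) theta=2/15 (≈0.1333)
After 4 (thin lens f=-54): x=-47/15 (≈-3.1333) theta=61/810 (≈0.0753)
After 5 (propagate distance d=34 (to screen)): x=-232/405 (≈-0.5728) theta=61/810 (≈0.0753)
Rounded to 4 decimal places: x = -0.5728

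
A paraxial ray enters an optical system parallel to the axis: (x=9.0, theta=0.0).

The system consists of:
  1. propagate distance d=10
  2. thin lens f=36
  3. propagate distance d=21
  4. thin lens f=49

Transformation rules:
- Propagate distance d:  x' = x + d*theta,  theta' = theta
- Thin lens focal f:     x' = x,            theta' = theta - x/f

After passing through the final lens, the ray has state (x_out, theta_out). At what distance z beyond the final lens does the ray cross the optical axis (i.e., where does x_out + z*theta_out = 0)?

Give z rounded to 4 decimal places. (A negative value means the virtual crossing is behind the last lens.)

Initial: x=9.0000 theta=0.0000
After 1 (propagate distance d=10): x=9.0000 theta=0.0000
After 2 (thin lens f=36): x=9.0000 theta=-0.2500
After 3 (propagate distance d=21): x=3.7500 theta=-0.2500
After 4 (thin lens f=49): x=3.7500 theta=-16/49 (≈-0.3265)
z_focus = -x_out/theta_out = -(3.7500)/(-16/49) = 735/64 ≈ 11.4844
Rounded to 4 decimal places: z = 11.4844

Answer: 11.4844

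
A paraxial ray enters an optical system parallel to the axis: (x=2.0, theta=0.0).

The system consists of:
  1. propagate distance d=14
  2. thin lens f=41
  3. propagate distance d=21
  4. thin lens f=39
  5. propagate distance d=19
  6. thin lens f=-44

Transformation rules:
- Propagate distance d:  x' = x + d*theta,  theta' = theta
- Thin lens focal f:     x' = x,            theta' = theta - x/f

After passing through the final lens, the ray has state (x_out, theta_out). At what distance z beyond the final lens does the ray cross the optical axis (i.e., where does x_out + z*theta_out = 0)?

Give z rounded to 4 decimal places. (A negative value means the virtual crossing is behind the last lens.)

Answer: -5.1086

Derivation:
Initial: x=2.0000 theta=0.0000
After 1 (propagate distance d=14): x=2.0000 theta=0.0000
After 2 (thin lens f=41): x=2.0000 theta=-2/41 (≈-0.0488)
After 3 (propagate distance d=21): x=40/41 (≈0.9756) theta=-2/41 (≈-0.0488)
After 4 (thin lens f=39): x=40/41 (≈0.9756) theta=-118/1599 (≈-0.0738)
After 5 (propagate distance d=19): x=-682/1599 (≈-0.4265) theta=-118/1599 (≈-0.0738)
After 6 (thin lens f=-44): x=-682/1599 (≈-0.4265) theta=-89/1066 (≈-0.0835)
z_focus = -x_out/theta_out = -(-682/1599)/(-89/1066) = -1364/267 ≈ -5.1086
Rounded to 4 decimal places: z = -5.1086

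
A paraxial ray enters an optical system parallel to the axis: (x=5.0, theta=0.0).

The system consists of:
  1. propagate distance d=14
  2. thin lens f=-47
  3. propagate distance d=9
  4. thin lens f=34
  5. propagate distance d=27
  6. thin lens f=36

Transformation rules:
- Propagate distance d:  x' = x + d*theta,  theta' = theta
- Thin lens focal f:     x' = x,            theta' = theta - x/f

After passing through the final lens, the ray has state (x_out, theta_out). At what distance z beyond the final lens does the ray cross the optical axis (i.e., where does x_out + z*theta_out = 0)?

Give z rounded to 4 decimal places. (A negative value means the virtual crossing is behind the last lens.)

Initial: x=5.0000 theta=0.0000
After 1 (propagate distance d=14): x=5.0000 theta=0.0000
After 2 (thin lens f=-47): x=5.0000 theta=5/47 (≈0.1064)
After 3 (propagate distance d=9): x=280/47 (≈5.9574) theta=5/47 (≈0.1064)
After 4 (thin lens f=34): x=280/47 (≈5.9574) theta=-55/799 (≈-0.0688)
After 5 (propagate distance d=27): x=3275/799 (≈4.0989) theta=-55/799 (≈-0.0688)
After 6 (thin lens f=36): x=3275/799 (≈4.0989) theta=-5255/28764 (≈-0.1827)
z_focus = -x_out/theta_out = -(3275/799)/(-5255/28764) = 23580/1051 ≈ 22.4358
Rounded to 4 decimal places: z = 22.4358

Answer: 22.4358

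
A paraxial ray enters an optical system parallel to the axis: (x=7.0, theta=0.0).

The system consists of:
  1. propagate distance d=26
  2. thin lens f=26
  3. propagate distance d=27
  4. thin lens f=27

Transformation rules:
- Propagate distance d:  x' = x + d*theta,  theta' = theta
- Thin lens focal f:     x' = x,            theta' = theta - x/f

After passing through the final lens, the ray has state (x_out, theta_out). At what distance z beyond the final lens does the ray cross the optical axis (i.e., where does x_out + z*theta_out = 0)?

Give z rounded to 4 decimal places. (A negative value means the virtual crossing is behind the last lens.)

Answer: -1.0385

Derivation:
Initial: x=7.0000 theta=0.0000
After 1 (propagate distance d=26): x=7.0000 theta=0.0000
After 2 (thin lens f=26): x=7.0000 theta=-7/26 (≈-0.2692)
After 3 (propagate distance d=27): x=-7/26 (≈-0.2692) theta=-7/26 (≈-0.2692)
After 4 (thin lens f=27): x=-7/26 (≈-0.2692) theta=-7/27 (≈-0.2593)
z_focus = -x_out/theta_out = -(-7/26)/(-7/27) = -27/26 ≈ -1.0385
Rounded to 4 decimal places: z = -1.0385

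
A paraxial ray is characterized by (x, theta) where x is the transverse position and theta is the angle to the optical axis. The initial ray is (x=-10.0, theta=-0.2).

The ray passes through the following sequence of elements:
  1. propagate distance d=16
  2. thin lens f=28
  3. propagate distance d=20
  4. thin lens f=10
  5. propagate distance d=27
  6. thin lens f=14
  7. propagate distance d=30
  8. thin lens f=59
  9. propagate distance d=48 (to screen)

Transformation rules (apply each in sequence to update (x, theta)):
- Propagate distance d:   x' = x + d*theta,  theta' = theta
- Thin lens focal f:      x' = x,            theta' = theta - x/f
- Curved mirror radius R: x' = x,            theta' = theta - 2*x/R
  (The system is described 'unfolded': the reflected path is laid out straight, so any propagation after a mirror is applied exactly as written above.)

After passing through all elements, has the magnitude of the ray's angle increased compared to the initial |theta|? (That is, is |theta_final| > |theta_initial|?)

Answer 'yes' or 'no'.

Answer: yes

Derivation:
Initial: x=-10.0000 theta=-0.2000
After 1 (propagate distance d=16): x=-13.2000 theta=-0.2000
After 2 (thin lens f=28): x=-13.2000 theta=19/70 (≈0.2714)
After 3 (propagate distance d=20): x=-272/35 (≈-7.7714) theta=19/70 (≈0.2714)
After 4 (thin lens f=10): x=-272/35 (≈-7.7714) theta=367/350 (≈1.0486)
After 5 (propagate distance d=27): x=20.5400 theta=367/350 (≈1.0486)
After 6 (thin lens f=14): x=20.5400 theta=-293/700 (≈-0.4186)
After 7 (propagate distance d=30): x=1397/175 (≈7.9829) theta=-293/700 (≈-0.4186)
After 8 (thin lens f=59): x=1397/175 (≈7.9829) theta=-915/1652 (≈-0.5539)
After 9 (propagate distance d=48 (to screen)): x=-192077/10325 (≈-18.6031) theta=-915/1652 (≈-0.5539)
|theta_initial|=0.2000 |theta_final|=915/1652 (≈0.5539) -> increased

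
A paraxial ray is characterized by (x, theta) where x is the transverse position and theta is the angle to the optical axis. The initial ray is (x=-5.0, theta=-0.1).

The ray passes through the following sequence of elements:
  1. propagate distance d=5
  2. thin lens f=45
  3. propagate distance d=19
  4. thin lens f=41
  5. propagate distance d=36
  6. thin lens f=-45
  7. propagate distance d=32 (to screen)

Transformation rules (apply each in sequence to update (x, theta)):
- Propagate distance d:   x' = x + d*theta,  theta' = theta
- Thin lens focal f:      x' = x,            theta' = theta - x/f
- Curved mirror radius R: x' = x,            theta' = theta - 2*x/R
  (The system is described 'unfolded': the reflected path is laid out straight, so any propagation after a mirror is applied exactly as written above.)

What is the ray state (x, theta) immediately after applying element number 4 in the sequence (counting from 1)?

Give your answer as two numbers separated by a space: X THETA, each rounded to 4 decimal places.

Answer: -5.0778 0.1461

Derivation:
Initial: x=-5.0000 theta=-0.1000
After 1 (propagate distance d=5): x=-5.5000 theta=-0.1000
After 2 (thin lens f=45): x=-5.5000 theta=1/45 (≈0.0222)
After 3 (propagate distance d=19): x=-457/90 (≈-5.0778) theta=1/45 (≈0.0222)
After 4 (thin lens f=41): x=-457/90 (≈-5.0778) theta=539/3690 (≈0.1461)
Rounded to 4 decimal places: x = -5.0778, theta = 0.1461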